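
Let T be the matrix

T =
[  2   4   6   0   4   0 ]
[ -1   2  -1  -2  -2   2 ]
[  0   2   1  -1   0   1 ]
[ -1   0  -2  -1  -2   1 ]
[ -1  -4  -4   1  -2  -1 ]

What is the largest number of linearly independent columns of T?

Row reduce to echelon form.
R2 ← R2 + (1/2)·R1: [0, 4, 2, -2, 0, 2]
R4 ← R4 + (1/2)·R1: [0, 2, 1, -1, 0, 1]
R5 ← R5 + (1/2)·R1: [0, -2, -1, 1, 0, -1]
R3 ← R3 − (1/2)·R2: [0, 0, 0, 0, 0, 0]
R4 ← R4 − (1/2)·R2: [0, 0, 0, 0, 0, 0]
R5 ← R5 + (1/2)·R2: [0, 0, 0, 0, 0, 0]
Echelon form has 2 nonzero rows, so rank(T) = 2.
The rank gives the maximum number of linearly independent columns: 2.

2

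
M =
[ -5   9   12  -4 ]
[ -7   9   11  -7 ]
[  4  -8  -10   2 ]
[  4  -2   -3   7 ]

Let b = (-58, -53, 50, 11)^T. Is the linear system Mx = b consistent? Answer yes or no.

Row reduce the augmented matrix [M | b].
R2 ← R2 − (7/5)·R1: [0, -18/5, -29/5, -7/5, 141/5]
R3 ← R3 + (4/5)·R1: [0, -4/5, -2/5, -6/5, 18/5]
R4 ← R4 + (4/5)·R1: [0, 26/5, 33/5, 19/5, -177/5]
R3 ← R3 − (2/9)·R2: [0, 0, 8/9, -8/9, -8/3]
R4 ← R4 + (13/9)·R2: [0, 0, -16/9, 16/9, 16/3]
R4 ← R4 + (2)·R3: [0, 0, 0, 0, 0]
The echelon form has 3 nonzero rows, and every pivot lies in the first 4 columns, so rank(M) = rank([M|b]) = 3.
The system is consistent.

yes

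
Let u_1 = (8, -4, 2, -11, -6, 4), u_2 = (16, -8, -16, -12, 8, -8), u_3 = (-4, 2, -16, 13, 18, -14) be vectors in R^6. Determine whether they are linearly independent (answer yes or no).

Form the matrix with these vectors as rows and row reduce.
R2 ← R2 − (2)·R1: [0, 0, -20, 10, 20, -16]
R3 ← R3 + (1/2)·R1: [0, 0, -15, 15/2, 15, -12]
R3 ← R3 − (3/4)·R2: [0, 0, 0, 0, 0, 0]
2 nonzero rows, so the 3 vectors span a space of dimension 2.
Since 2 < 3, the vectors are linearly dependent.

no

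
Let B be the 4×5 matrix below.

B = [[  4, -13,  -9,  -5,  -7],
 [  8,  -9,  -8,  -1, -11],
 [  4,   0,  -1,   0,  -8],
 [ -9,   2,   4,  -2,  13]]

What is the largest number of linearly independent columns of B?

3

Row reduce to echelon form.
R2 ← R2 − (2)·R1: [0, 17, 10, 9, 3]
R3 ← R3 − R1: [0, 13, 8, 5, -1]
R4 ← R4 + (9/4)·R1: [0, -109/4, -65/4, -53/4, -11/4]
R3 ← R3 − (13/17)·R2: [0, 0, 6/17, -32/17, -56/17]
R4 ← R4 + (109/68)·R2: [0, 0, -15/68, 20/17, 35/17]
R4 ← R4 + (5/8)·R3: [0, 0, 0, 0, 0]
Echelon form has 3 nonzero rows, so rank(B) = 3.
The rank gives the maximum number of linearly independent columns: 3.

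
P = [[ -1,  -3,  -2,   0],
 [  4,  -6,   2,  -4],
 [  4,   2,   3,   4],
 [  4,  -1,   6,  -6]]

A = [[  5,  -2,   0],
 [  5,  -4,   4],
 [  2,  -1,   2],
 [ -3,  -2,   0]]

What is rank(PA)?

First compute PA:
[[-24,  16, -16],
 [  6,  22, -20],
 [ 24, -27,  14],
 [ 45,   2,   8]]
Now row reduce the product.
R2 ← R2 + (1/4)·R1: [0, 26, -24]
R3 ← R3 + R1: [0, -11, -2]
R4 ← R4 + (15/8)·R1: [0, 32, -22]
R3 ← R3 + (11/26)·R2: [0, 0, -158/13]
R4 ← R4 − (16/13)·R2: [0, 0, 98/13]
R4 ← R4 + (49/79)·R3: [0, 0, 0]
3 nonzero rows, so rank(PA) = 3.

3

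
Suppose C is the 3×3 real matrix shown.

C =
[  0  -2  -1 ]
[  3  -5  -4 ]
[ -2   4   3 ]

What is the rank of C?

2

Row reduce to echelon form.
Swap R1 ↔ R2
R3 ← R3 + (2/3)·R1: [0, 2/3, 1/3]
R3 ← R3 + (1/3)·R2: [0, 0, 0]
Echelon form has 2 nonzero rows, so rank(C) = 2.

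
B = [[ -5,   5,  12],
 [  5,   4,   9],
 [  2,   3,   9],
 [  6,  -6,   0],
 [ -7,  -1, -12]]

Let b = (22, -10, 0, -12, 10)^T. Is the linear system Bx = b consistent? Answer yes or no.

yes

Row reduce the augmented matrix [B | b].
R2 ← R2 + R1: [0, 9, 21, 12]
R3 ← R3 + (2/5)·R1: [0, 5, 69/5, 44/5]
R4 ← R4 + (6/5)·R1: [0, 0, 72/5, 72/5]
R5 ← R5 − (7/5)·R1: [0, -8, -144/5, -104/5]
R3 ← R3 − (5/9)·R2: [0, 0, 32/15, 32/15]
R5 ← R5 + (8/9)·R2: [0, 0, -152/15, -152/15]
R4 ← R4 − (27/4)·R3: [0, 0, 0, 0]
R5 ← R5 + (19/4)·R3: [0, 0, 0, 0]
The echelon form has 3 nonzero rows, and every pivot lies in the first 3 columns, so rank(B) = rank([B|b]) = 3.
The system is consistent.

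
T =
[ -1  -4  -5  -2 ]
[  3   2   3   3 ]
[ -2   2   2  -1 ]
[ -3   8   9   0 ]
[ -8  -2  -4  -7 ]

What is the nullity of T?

Row reduce to echelon form.
R2 ← R2 + (3)·R1: [0, -10, -12, -3]
R3 ← R3 − (2)·R1: [0, 10, 12, 3]
R4 ← R4 − (3)·R1: [0, 20, 24, 6]
R5 ← R5 − (8)·R1: [0, 30, 36, 9]
R3 ← R3 + R2: [0, 0, 0, 0]
R4 ← R4 + (2)·R2: [0, 0, 0, 0]
R5 ← R5 + (3)·R2: [0, 0, 0, 0]
2 nonzero rows, so rank(T) = 2.
T has 4 columns; by rank–nullity, nullity = 4 − 2 = 2.

2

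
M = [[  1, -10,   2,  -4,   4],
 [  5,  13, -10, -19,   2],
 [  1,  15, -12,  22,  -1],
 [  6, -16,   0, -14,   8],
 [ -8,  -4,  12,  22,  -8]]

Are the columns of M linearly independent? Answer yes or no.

no

Row reduce M to echelon form.
R2 ← R2 − (5)·R1: [0, 63, -20, 1, -18]
R3 ← R3 − R1: [0, 25, -14, 26, -5]
R4 ← R4 − (6)·R1: [0, 44, -12, 10, -16]
R5 ← R5 + (8)·R1: [0, -84, 28, -10, 24]
R3 ← R3 − (25/63)·R2: [0, 0, -382/63, 1613/63, 15/7]
R4 ← R4 − (44/63)·R2: [0, 0, 124/63, 586/63, -24/7]
R5 ← R5 + (4/3)·R2: [0, 0, 4/3, -26/3, 0]
R4 ← R4 + (62/191)·R3: [0, 0, 0, 3364/191, -522/191]
R5 ← R5 + (42/191)·R3: [0, 0, 0, -580/191, 90/191]
R5 ← R5 + (5/29)·R4: [0, 0, 0, 0, 0]
4 pivots among 5 columns.
Only 4 < 5 pivot columns, so the columns are linearly dependent.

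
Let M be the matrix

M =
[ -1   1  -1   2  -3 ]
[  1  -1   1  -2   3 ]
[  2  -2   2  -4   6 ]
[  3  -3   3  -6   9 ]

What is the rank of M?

Row reduce to echelon form.
R2 ← R2 + R1: [0, 0, 0, 0, 0]
R3 ← R3 + (2)·R1: [0, 0, 0, 0, 0]
R4 ← R4 + (3)·R1: [0, 0, 0, 0, 0]
Echelon form has 1 nonzero row, so rank(M) = 1.

1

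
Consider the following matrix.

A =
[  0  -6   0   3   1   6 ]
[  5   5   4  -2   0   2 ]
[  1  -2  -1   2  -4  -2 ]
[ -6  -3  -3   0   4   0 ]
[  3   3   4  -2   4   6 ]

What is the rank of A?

3

Row reduce to echelon form.
Swap R1 ↔ R2
R3 ← R3 − (1/5)·R1: [0, -3, -9/5, 12/5, -4, -12/5]
R4 ← R4 + (6/5)·R1: [0, 3, 9/5, -12/5, 4, 12/5]
R5 ← R5 − (3/5)·R1: [0, 0, 8/5, -4/5, 4, 24/5]
R3 ← R3 − (1/2)·R2: [0, 0, -9/5, 9/10, -9/2, -27/5]
R4 ← R4 + (1/2)·R2: [0, 0, 9/5, -9/10, 9/2, 27/5]
R4 ← R4 + R3: [0, 0, 0, 0, 0, 0]
R5 ← R5 + (8/9)·R3: [0, 0, 0, 0, 0, 0]
Echelon form has 3 nonzero rows, so rank(A) = 3.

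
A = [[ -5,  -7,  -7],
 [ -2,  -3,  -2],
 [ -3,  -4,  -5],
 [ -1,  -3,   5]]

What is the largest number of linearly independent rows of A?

2

Row reduce to echelon form.
R2 ← R2 − (2/5)·R1: [0, -1/5, 4/5]
R3 ← R3 − (3/5)·R1: [0, 1/5, -4/5]
R4 ← R4 − (1/5)·R1: [0, -8/5, 32/5]
R3 ← R3 + R2: [0, 0, 0]
R4 ← R4 − (8)·R2: [0, 0, 0]
Echelon form has 2 nonzero rows, so rank(A) = 2.
The rank gives the maximum number of linearly independent rows: 2.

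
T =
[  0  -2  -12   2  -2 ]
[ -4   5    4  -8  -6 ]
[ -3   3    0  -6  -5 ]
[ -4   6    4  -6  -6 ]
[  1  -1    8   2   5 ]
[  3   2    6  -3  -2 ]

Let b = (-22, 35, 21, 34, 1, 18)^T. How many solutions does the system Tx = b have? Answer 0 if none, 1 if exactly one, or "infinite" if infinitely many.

Row reduce the augmented matrix [T | b].
Swap R1 ↔ R2
R3 ← R3 − (3/4)·R1: [0, -3/4, -3, 0, -1/2, -21/4]
R4 ← R4 − R1: [0, 1, 0, 2, 0, -1]
R5 ← R5 + (1/4)·R1: [0, 1/4, 9, 0, 7/2, 39/4]
R6 ← R6 + (3/4)·R1: [0, 23/4, 9, -9, -13/2, 177/4]
R3 ← R3 − (3/8)·R2: [0, 0, 3/2, -3/4, 1/4, 3]
R4 ← R4 + (1/2)·R2: [0, 0, -6, 3, -1, -12]
R5 ← R5 + (1/8)·R2: [0, 0, 15/2, 1/4, 13/4, 7]
R6 ← R6 + (23/8)·R2: [0, 0, -51/2, -13/4, -49/4, -19]
R4 ← R4 + (4)·R3: [0, 0, 0, 0, 0, 0]
R5 ← R5 − (5)·R3: [0, 0, 0, 4, 2, -8]
R6 ← R6 + (17)·R3: [0, 0, 0, -16, -8, 32]
Swap R4 ↔ R5
R6 ← R6 + (4)·R4: [0, 0, 0, 0, 0, 0]
The echelon form has 4 nonzero rows, and every pivot lies in the first 5 columns, so rank(T) = rank([T|b]) = 4.
The system is consistent.
rank = 4 < 5 unknowns, so there are infinitely many solutions.

infinite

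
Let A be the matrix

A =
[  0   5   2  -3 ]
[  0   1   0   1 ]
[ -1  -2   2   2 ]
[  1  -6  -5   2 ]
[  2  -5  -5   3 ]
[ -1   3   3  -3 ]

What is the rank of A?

4

Row reduce to echelon form.
Swap R1 ↔ R3
R4 ← R4 + R1: [0, -8, -3, 4]
R5 ← R5 + (2)·R1: [0, -9, -1, 7]
R6 ← R6 − R1: [0, 5, 1, -5]
R3 ← R3 − (5)·R2: [0, 0, 2, -8]
R4 ← R4 + (8)·R2: [0, 0, -3, 12]
R5 ← R5 + (9)·R2: [0, 0, -1, 16]
R6 ← R6 − (5)·R2: [0, 0, 1, -10]
R4 ← R4 + (3/2)·R3: [0, 0, 0, 0]
R5 ← R5 + (1/2)·R3: [0, 0, 0, 12]
R6 ← R6 − (1/2)·R3: [0, 0, 0, -6]
Swap R4 ↔ R5
R6 ← R6 + (1/2)·R4: [0, 0, 0, 0]
Echelon form has 4 nonzero rows, so rank(A) = 4.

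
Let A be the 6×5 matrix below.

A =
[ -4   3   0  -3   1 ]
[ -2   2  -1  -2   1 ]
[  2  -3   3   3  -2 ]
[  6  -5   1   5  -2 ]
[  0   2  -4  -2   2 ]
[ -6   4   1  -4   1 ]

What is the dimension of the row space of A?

Row reduce to echelon form.
R2 ← R2 − (1/2)·R1: [0, 1/2, -1, -1/2, 1/2]
R3 ← R3 + (1/2)·R1: [0, -3/2, 3, 3/2, -3/2]
R4 ← R4 + (3/2)·R1: [0, -1/2, 1, 1/2, -1/2]
R6 ← R6 − (3/2)·R1: [0, -1/2, 1, 1/2, -1/2]
R3 ← R3 + (3)·R2: [0, 0, 0, 0, 0]
R4 ← R4 + R2: [0, 0, 0, 0, 0]
R5 ← R5 − (4)·R2: [0, 0, 0, 0, 0]
R6 ← R6 + R2: [0, 0, 0, 0, 0]
Echelon form has 2 nonzero rows, so rank(A) = 2.
The row space has dimension equal to the rank: 2.

2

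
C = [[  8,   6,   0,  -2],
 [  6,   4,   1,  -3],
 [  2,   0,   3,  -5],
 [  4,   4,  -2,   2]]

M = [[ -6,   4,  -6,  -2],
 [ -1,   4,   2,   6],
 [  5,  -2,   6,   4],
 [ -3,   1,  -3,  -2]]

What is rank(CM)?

First compute CM:
[[-48,  54, -30,  24],
 [-26,  35, -13,  22],
 [ 18,  -3,  21,  18],
 [-44,  38, -34,   4]]
Now row reduce the product.
R2 ← R2 − (13/24)·R1: [0, 23/4, 13/4, 9]
R3 ← R3 + (3/8)·R1: [0, 69/4, 39/4, 27]
R4 ← R4 − (11/12)·R1: [0, -23/2, -13/2, -18]
R3 ← R3 − (3)·R2: [0, 0, 0, 0]
R4 ← R4 + (2)·R2: [0, 0, 0, 0]
2 nonzero rows, so rank(CM) = 2.

2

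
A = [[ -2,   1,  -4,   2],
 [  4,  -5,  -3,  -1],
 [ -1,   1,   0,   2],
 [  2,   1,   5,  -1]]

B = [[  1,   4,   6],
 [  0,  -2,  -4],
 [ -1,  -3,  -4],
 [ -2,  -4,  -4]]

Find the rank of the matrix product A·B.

First compute AB:
[[ -2,  -6,  -8],
 [  9,  39,  60],
 [ -5, -14, -18],
 [ -1,  -5,  -8]]
Now row reduce the product.
R2 ← R2 + (9/2)·R1: [0, 12, 24]
R3 ← R3 − (5/2)·R1: [0, 1, 2]
R4 ← R4 − (1/2)·R1: [0, -2, -4]
R3 ← R3 − (1/12)·R2: [0, 0, 0]
R4 ← R4 + (1/6)·R2: [0, 0, 0]
2 nonzero rows, so rank(AB) = 2.

2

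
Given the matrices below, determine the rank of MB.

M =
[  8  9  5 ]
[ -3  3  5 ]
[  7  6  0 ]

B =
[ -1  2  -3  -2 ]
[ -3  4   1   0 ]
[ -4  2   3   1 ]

First compute MB:
[[-55,  62,   0, -11],
 [-26,  16,  27,  11],
 [-25,  38, -15, -14]]
Now row reduce the product.
R2 ← R2 − (26/55)·R1: [0, -732/55, 27, 81/5]
R3 ← R3 − (5/11)·R1: [0, 108/11, -15, -9]
R3 ← R3 + (45/61)·R2: [0, 0, 300/61, 180/61]
3 nonzero rows, so rank(MB) = 3.

3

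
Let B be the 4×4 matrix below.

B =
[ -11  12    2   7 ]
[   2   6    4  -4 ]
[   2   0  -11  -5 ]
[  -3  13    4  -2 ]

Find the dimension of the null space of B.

0

Row reduce to echelon form.
R2 ← R2 + (2/11)·R1: [0, 90/11, 48/11, -30/11]
R3 ← R3 + (2/11)·R1: [0, 24/11, -117/11, -41/11]
R4 ← R4 − (3/11)·R1: [0, 107/11, 38/11, -43/11]
R3 ← R3 − (4/15)·R2: [0, 0, -59/5, -3]
R4 ← R4 − (107/90)·R2: [0, 0, -26/15, -2/3]
R4 ← R4 − (26/177)·R3: [0, 0, 0, -40/177]
4 nonzero rows, so rank(B) = 4.
B has 4 columns; by rank–nullity, nullity = 4 − 4 = 0.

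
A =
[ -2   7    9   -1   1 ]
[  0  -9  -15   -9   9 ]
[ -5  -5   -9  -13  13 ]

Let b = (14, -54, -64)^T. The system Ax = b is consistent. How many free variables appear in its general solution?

Row reduce the augmented matrix [A | b].
R3 ← R3 − (5/2)·R1: [0, -45/2, -63/2, -21/2, 21/2, -99]
R3 ← R3 − (5/2)·R2: [0, 0, 6, 12, -12, 36]
The echelon form has 3 nonzero rows, and every pivot lies in the first 5 columns, so rank(A) = rank([A|b]) = 3.
The system is consistent.
Free variables = (unknowns) − (rank) = 5 − 3 = 2.

2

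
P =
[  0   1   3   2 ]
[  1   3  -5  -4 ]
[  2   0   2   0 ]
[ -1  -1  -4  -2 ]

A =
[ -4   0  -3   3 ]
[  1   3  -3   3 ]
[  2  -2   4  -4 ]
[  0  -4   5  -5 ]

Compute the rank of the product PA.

First compute PA:
[[  7, -11,  19, -19],
 [-11,  35, -52,  52],
 [ -4,  -4,   2,  -2],
 [ -5,  13, -20,  20]]
Now row reduce the product.
R2 ← R2 + (11/7)·R1: [0, 124/7, -155/7, 155/7]
R3 ← R3 + (4/7)·R1: [0, -72/7, 90/7, -90/7]
R4 ← R4 + (5/7)·R1: [0, 36/7, -45/7, 45/7]
R3 ← R3 + (18/31)·R2: [0, 0, 0, 0]
R4 ← R4 − (9/31)·R2: [0, 0, 0, 0]
2 nonzero rows, so rank(PA) = 2.

2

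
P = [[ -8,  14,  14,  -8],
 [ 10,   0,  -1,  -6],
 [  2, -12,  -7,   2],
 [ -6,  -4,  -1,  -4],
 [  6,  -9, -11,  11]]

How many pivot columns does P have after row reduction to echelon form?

4

Row reduce to echelon form.
R2 ← R2 + (5/4)·R1: [0, 35/2, 33/2, -16]
R3 ← R3 + (1/4)·R1: [0, -17/2, -7/2, 0]
R4 ← R4 − (3/4)·R1: [0, -29/2, -23/2, 2]
R5 ← R5 + (3/4)·R1: [0, 3/2, -1/2, 5]
R3 ← R3 + (17/35)·R2: [0, 0, 158/35, -272/35]
R4 ← R4 + (29/35)·R2: [0, 0, 76/35, -394/35]
R5 ← R5 − (3/35)·R2: [0, 0, -67/35, 223/35]
R4 ← R4 − (38/79)·R3: [0, 0, 0, -594/79]
R5 ← R5 + (67/158)·R3: [0, 0, 0, 243/79]
R5 ← R5 + (9/22)·R4: [0, 0, 0, 0]
Echelon form has 4 nonzero rows, so rank(P) = 4.
Each nonzero row contributes one pivot column: 4 pivot columns.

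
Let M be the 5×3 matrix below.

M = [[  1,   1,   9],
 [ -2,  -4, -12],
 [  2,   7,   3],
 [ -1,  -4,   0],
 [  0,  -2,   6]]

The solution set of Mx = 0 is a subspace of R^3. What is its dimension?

Row reduce to echelon form.
R2 ← R2 + (2)·R1: [0, -2, 6]
R3 ← R3 − (2)·R1: [0, 5, -15]
R4 ← R4 + R1: [0, -3, 9]
R3 ← R3 + (5/2)·R2: [0, 0, 0]
R4 ← R4 − (3/2)·R2: [0, 0, 0]
R5 ← R5 − R2: [0, 0, 0]
2 nonzero rows, so rank(M) = 2.
M has 3 columns; by rank–nullity, nullity = 3 − 2 = 1.

1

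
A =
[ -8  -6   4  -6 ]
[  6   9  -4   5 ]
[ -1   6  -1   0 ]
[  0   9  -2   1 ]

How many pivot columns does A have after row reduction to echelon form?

2

Row reduce to echelon form.
R2 ← R2 + (3/4)·R1: [0, 9/2, -1, 1/2]
R3 ← R3 − (1/8)·R1: [0, 27/4, -3/2, 3/4]
R3 ← R3 − (3/2)·R2: [0, 0, 0, 0]
R4 ← R4 − (2)·R2: [0, 0, 0, 0]
Echelon form has 2 nonzero rows, so rank(A) = 2.
Each nonzero row contributes one pivot column: 2 pivot columns.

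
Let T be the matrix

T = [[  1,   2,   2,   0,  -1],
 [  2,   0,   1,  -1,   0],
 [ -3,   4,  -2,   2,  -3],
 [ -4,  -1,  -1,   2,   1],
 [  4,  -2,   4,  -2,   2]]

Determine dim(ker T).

2

Row reduce to echelon form.
R2 ← R2 − (2)·R1: [0, -4, -3, -1, 2]
R3 ← R3 + (3)·R1: [0, 10, 4, 2, -6]
R4 ← R4 + (4)·R1: [0, 7, 7, 2, -3]
R5 ← R5 − (4)·R1: [0, -10, -4, -2, 6]
R3 ← R3 + (5/2)·R2: [0, 0, -7/2, -1/2, -1]
R4 ← R4 + (7/4)·R2: [0, 0, 7/4, 1/4, 1/2]
R5 ← R5 − (5/2)·R2: [0, 0, 7/2, 1/2, 1]
R4 ← R4 + (1/2)·R3: [0, 0, 0, 0, 0]
R5 ← R5 + R3: [0, 0, 0, 0, 0]
3 nonzero rows, so rank(T) = 3.
T has 5 columns; by rank–nullity, nullity = 5 − 3 = 2.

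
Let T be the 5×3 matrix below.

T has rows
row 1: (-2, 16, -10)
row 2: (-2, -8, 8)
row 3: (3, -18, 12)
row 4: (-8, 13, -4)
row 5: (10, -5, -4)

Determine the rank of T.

Row reduce to echelon form.
R2 ← R2 − R1: [0, -24, 18]
R3 ← R3 + (3/2)·R1: [0, 6, -3]
R4 ← R4 − (4)·R1: [0, -51, 36]
R5 ← R5 + (5)·R1: [0, 75, -54]
R3 ← R3 + (1/4)·R2: [0, 0, 3/2]
R4 ← R4 − (17/8)·R2: [0, 0, -9/4]
R5 ← R5 + (25/8)·R2: [0, 0, 9/4]
R4 ← R4 + (3/2)·R3: [0, 0, 0]
R5 ← R5 − (3/2)·R3: [0, 0, 0]
Echelon form has 3 nonzero rows, so rank(T) = 3.

3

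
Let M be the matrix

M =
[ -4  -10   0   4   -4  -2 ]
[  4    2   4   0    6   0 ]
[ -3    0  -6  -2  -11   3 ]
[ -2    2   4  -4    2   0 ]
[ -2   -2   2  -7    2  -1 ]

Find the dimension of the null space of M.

1

Row reduce to echelon form.
R2 ← R2 + R1: [0, -8, 4, 4, 2, -2]
R3 ← R3 − (3/4)·R1: [0, 15/2, -6, -5, -8, 9/2]
R4 ← R4 − (1/2)·R1: [0, 7, 4, -6, 4, 1]
R5 ← R5 − (1/2)·R1: [0, 3, 2, -9, 4, 0]
R3 ← R3 + (15/16)·R2: [0, 0, -9/4, -5/4, -49/8, 21/8]
R4 ← R4 + (7/8)·R2: [0, 0, 15/2, -5/2, 23/4, -3/4]
R5 ← R5 + (3/8)·R2: [0, 0, 7/2, -15/2, 19/4, -3/4]
R4 ← R4 + (10/3)·R3: [0, 0, 0, -20/3, -44/3, 8]
R5 ← R5 + (14/9)·R3: [0, 0, 0, -85/9, -43/9, 10/3]
R5 ← R5 − (17/12)·R4: [0, 0, 0, 0, 16, -8]
5 nonzero rows, so rank(M) = 5.
M has 6 columns; by rank–nullity, nullity = 6 − 5 = 1.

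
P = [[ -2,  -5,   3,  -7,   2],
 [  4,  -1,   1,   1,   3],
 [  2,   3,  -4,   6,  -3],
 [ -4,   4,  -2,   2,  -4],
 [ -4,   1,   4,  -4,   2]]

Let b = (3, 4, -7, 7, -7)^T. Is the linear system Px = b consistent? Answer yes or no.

Row reduce the augmented matrix [P | b].
R2 ← R2 + (2)·R1: [0, -11, 7, -13, 7, 10]
R3 ← R3 + R1: [0, -2, -1, -1, -1, -4]
R4 ← R4 − (2)·R1: [0, 14, -8, 16, -8, 1]
R5 ← R5 − (2)·R1: [0, 11, -2, 10, -2, -13]
R3 ← R3 − (2/11)·R2: [0, 0, -25/11, 15/11, -25/11, -64/11]
R4 ← R4 + (14/11)·R2: [0, 0, 10/11, -6/11, 10/11, 151/11]
R5 ← R5 + R2: [0, 0, 5, -3, 5, -3]
R4 ← R4 + (2/5)·R3: [0, 0, 0, 0, 0, 57/5]
R5 ← R5 + (11/5)·R3: [0, 0, 0, 0, 0, -79/5]
R5 ← R5 + (79/57)·R4: [0, 0, 0, 0, 0, 0]
The echelon form has 4 nonzero rows; the last pivot sits in the augmented column, so rank(P) = 3 but rank([P|b]) = 4.
Since the ranks differ, the system is inconsistent.

no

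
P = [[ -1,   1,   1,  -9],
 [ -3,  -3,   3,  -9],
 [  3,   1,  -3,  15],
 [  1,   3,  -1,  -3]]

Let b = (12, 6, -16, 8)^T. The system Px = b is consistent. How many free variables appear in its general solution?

Row reduce the augmented matrix [P | b].
R2 ← R2 − (3)·R1: [0, -6, 0, 18, -30]
R3 ← R3 + (3)·R1: [0, 4, 0, -12, 20]
R4 ← R4 + R1: [0, 4, 0, -12, 20]
R3 ← R3 + (2/3)·R2: [0, 0, 0, 0, 0]
R4 ← R4 + (2/3)·R2: [0, 0, 0, 0, 0]
The echelon form has 2 nonzero rows, and every pivot lies in the first 4 columns, so rank(P) = rank([P|b]) = 2.
The system is consistent.
Free variables = (unknowns) − (rank) = 4 − 2 = 2.

2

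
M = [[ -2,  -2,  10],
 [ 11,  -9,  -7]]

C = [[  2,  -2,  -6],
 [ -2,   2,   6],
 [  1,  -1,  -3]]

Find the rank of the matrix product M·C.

First compute MC:
[[ 10, -10, -30],
 [ 33, -33, -99]]
Now row reduce the product.
R2 ← R2 − (33/10)·R1: [0, 0, 0]
1 nonzero row, so rank(MC) = 1.

1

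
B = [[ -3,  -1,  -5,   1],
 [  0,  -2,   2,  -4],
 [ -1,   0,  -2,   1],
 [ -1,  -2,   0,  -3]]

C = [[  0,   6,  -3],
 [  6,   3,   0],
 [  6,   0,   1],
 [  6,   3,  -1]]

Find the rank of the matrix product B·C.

First compute BC:
[[-30, -18,   3],
 [-24, -18,   6],
 [ -6,  -3,   0],
 [-30, -21,   6]]
Now row reduce the product.
R2 ← R2 − (4/5)·R1: [0, -18/5, 18/5]
R3 ← R3 − (1/5)·R1: [0, 3/5, -3/5]
R4 ← R4 − R1: [0, -3, 3]
R3 ← R3 + (1/6)·R2: [0, 0, 0]
R4 ← R4 − (5/6)·R2: [0, 0, 0]
2 nonzero rows, so rank(BC) = 2.

2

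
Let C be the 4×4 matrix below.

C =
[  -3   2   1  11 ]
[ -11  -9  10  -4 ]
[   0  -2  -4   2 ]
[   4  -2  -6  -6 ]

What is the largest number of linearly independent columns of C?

3

Row reduce to echelon form.
R2 ← R2 − (11/3)·R1: [0, -49/3, 19/3, -133/3]
R4 ← R4 + (4/3)·R1: [0, 2/3, -14/3, 26/3]
R3 ← R3 − (6/49)·R2: [0, 0, -234/49, 52/7]
R4 ← R4 + (2/49)·R2: [0, 0, -216/49, 48/7]
R4 ← R4 − (12/13)·R3: [0, 0, 0, 0]
Echelon form has 3 nonzero rows, so rank(C) = 3.
The rank gives the maximum number of linearly independent columns: 3.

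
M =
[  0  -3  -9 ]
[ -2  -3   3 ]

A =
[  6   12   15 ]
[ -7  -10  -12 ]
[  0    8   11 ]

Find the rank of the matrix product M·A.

2

First compute MA:
[[ 21, -42, -63],
 [  9,  30,  39]]
Now row reduce the product.
R2 ← R2 − (3/7)·R1: [0, 48, 66]
2 nonzero rows, so rank(MA) = 2.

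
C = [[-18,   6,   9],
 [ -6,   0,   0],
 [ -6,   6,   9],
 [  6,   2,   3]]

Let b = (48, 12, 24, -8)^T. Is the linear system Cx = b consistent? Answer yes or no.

Row reduce the augmented matrix [C | b].
R2 ← R2 − (1/3)·R1: [0, -2, -3, -4]
R3 ← R3 − (1/3)·R1: [0, 4, 6, 8]
R4 ← R4 + (1/3)·R1: [0, 4, 6, 8]
R3 ← R3 + (2)·R2: [0, 0, 0, 0]
R4 ← R4 + (2)·R2: [0, 0, 0, 0]
The echelon form has 2 nonzero rows, and every pivot lies in the first 3 columns, so rank(C) = rank([C|b]) = 2.
The system is consistent.

yes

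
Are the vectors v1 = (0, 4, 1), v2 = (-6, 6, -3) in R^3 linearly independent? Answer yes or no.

Form the matrix with these vectors as rows and row reduce.
Swap R1 ↔ R2
2 nonzero rows, so the 2 vectors span a space of dimension 2.
Since 2 = 2, the vectors are linearly independent.

yes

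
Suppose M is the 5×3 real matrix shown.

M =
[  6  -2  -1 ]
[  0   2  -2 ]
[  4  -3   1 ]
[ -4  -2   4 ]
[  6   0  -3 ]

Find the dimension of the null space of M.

Row reduce to echelon form.
R3 ← R3 − (2/3)·R1: [0, -5/3, 5/3]
R4 ← R4 + (2/3)·R1: [0, -10/3, 10/3]
R5 ← R5 − R1: [0, 2, -2]
R3 ← R3 + (5/6)·R2: [0, 0, 0]
R4 ← R4 + (5/3)·R2: [0, 0, 0]
R5 ← R5 − R2: [0, 0, 0]
2 nonzero rows, so rank(M) = 2.
M has 3 columns; by rank–nullity, nullity = 3 − 2 = 1.

1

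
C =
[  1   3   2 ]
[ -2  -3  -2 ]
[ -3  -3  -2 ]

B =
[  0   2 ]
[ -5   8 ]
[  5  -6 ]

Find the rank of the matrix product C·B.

2

First compute CB:
[[ -5,  14],
 [  5, -16],
 [  5, -18]]
Now row reduce the product.
R2 ← R2 + R1: [0, -2]
R3 ← R3 + R1: [0, -4]
R3 ← R3 − (2)·R2: [0, 0]
2 nonzero rows, so rank(CB) = 2.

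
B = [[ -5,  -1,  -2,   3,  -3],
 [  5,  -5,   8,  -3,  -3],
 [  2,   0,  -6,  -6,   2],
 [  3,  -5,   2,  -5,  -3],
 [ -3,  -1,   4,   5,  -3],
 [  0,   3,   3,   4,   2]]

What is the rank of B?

3

Row reduce to echelon form.
R2 ← R2 + R1: [0, -6, 6, 0, -6]
R3 ← R3 + (2/5)·R1: [0, -2/5, -34/5, -24/5, 4/5]
R4 ← R4 + (3/5)·R1: [0, -28/5, 4/5, -16/5, -24/5]
R5 ← R5 − (3/5)·R1: [0, -2/5, 26/5, 16/5, -6/5]
R3 ← R3 − (1/15)·R2: [0, 0, -36/5, -24/5, 6/5]
R4 ← R4 − (14/15)·R2: [0, 0, -24/5, -16/5, 4/5]
R5 ← R5 − (1/15)·R2: [0, 0, 24/5, 16/5, -4/5]
R6 ← R6 + (1/2)·R2: [0, 0, 6, 4, -1]
R4 ← R4 − (2/3)·R3: [0, 0, 0, 0, 0]
R5 ← R5 + (2/3)·R3: [0, 0, 0, 0, 0]
R6 ← R6 + (5/6)·R3: [0, 0, 0, 0, 0]
Echelon form has 3 nonzero rows, so rank(B) = 3.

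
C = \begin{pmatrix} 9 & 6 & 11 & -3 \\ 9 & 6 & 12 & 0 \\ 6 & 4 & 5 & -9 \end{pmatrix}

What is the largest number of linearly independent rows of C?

Row reduce to echelon form.
R2 ← R2 − R1: [0, 0, 1, 3]
R3 ← R3 − (2/3)·R1: [0, 0, -7/3, -7]
R3 ← R3 + (7/3)·R2: [0, 0, 0, 0]
Echelon form has 2 nonzero rows, so rank(C) = 2.
The rank gives the maximum number of linearly independent rows: 2.

2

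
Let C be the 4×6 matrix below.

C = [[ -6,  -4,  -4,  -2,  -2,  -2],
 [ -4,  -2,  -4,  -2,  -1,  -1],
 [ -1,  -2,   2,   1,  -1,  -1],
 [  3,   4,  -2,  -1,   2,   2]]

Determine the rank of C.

2

Row reduce to echelon form.
R2 ← R2 − (2/3)·R1: [0, 2/3, -4/3, -2/3, 1/3, 1/3]
R3 ← R3 − (1/6)·R1: [0, -4/3, 8/3, 4/3, -2/3, -2/3]
R4 ← R4 + (1/2)·R1: [0, 2, -4, -2, 1, 1]
R3 ← R3 + (2)·R2: [0, 0, 0, 0, 0, 0]
R4 ← R4 − (3)·R2: [0, 0, 0, 0, 0, 0]
Echelon form has 2 nonzero rows, so rank(C) = 2.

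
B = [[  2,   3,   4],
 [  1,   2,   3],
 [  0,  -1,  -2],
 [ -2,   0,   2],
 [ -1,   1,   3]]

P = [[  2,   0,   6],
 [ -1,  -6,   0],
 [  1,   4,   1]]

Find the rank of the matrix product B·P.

2

First compute BP:
[[  5,  -2,  16],
 [  3,   0,   9],
 [ -1,  -2,  -2],
 [ -2,   8, -10],
 [  0,   6,  -3]]
Now row reduce the product.
R2 ← R2 − (3/5)·R1: [0, 6/5, -3/5]
R3 ← R3 + (1/5)·R1: [0, -12/5, 6/5]
R4 ← R4 + (2/5)·R1: [0, 36/5, -18/5]
R3 ← R3 + (2)·R2: [0, 0, 0]
R4 ← R4 − (6)·R2: [0, 0, 0]
R5 ← R5 − (5)·R2: [0, 0, 0]
2 nonzero rows, so rank(BP) = 2.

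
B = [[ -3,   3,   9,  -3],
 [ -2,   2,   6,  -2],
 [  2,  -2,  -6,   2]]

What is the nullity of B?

3

Row reduce to echelon form.
R2 ← R2 − (2/3)·R1: [0, 0, 0, 0]
R3 ← R3 + (2/3)·R1: [0, 0, 0, 0]
1 nonzero row, so rank(B) = 1.
B has 4 columns; by rank–nullity, nullity = 4 − 1 = 3.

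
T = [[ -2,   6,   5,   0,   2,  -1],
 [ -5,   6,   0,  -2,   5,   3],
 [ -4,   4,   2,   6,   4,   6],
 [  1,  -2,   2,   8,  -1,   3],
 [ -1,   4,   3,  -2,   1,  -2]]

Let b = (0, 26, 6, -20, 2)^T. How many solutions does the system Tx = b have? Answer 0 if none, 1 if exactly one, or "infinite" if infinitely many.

Row reduce the augmented matrix [T | b].
R2 ← R2 − (5/2)·R1: [0, -9, -25/2, -2, 0, 11/2, 26]
R3 ← R3 − (2)·R1: [0, -8, -8, 6, 0, 8, 6]
R4 ← R4 + (1/2)·R1: [0, 1, 9/2, 8, 0, 5/2, -20]
R5 ← R5 − (1/2)·R1: [0, 1, 1/2, -2, 0, -3/2, 2]
R3 ← R3 − (8/9)·R2: [0, 0, 28/9, 70/9, 0, 28/9, -154/9]
R4 ← R4 + (1/9)·R2: [0, 0, 28/9, 70/9, 0, 28/9, -154/9]
R5 ← R5 + (1/9)·R2: [0, 0, -8/9, -20/9, 0, -8/9, 44/9]
R4 ← R4 − R3: [0, 0, 0, 0, 0, 0, 0]
R5 ← R5 + (2/7)·R3: [0, 0, 0, 0, 0, 0, 0]
The echelon form has 3 nonzero rows, and every pivot lies in the first 6 columns, so rank(T) = rank([T|b]) = 3.
The system is consistent.
rank = 3 < 6 unknowns, so there are infinitely many solutions.

infinite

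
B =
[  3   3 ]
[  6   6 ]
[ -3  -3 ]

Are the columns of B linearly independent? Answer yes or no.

Row reduce B to echelon form.
R2 ← R2 − (2)·R1: [0, 0]
R3 ← R3 + R1: [0, 0]
1 pivot among 2 columns.
Only 1 < 2 pivot columns, so the columns are linearly dependent.

no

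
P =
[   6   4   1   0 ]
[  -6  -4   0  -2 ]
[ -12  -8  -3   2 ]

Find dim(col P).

Row reduce to echelon form.
R2 ← R2 + R1: [0, 0, 1, -2]
R3 ← R3 + (2)·R1: [0, 0, -1, 2]
R3 ← R3 + R2: [0, 0, 0, 0]
Echelon form has 2 nonzero rows, so rank(P) = 2.
The column space has dimension equal to the rank: 2.

2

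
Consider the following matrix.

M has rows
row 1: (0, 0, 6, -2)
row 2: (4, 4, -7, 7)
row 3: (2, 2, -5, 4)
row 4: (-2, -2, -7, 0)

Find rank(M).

2

Row reduce to echelon form.
Swap R1 ↔ R2
R3 ← R3 − (1/2)·R1: [0, 0, -3/2, 1/2]
R4 ← R4 + (1/2)·R1: [0, 0, -21/2, 7/2]
R3 ← R3 + (1/4)·R2: [0, 0, 0, 0]
R4 ← R4 + (7/4)·R2: [0, 0, 0, 0]
Echelon form has 2 nonzero rows, so rank(M) = 2.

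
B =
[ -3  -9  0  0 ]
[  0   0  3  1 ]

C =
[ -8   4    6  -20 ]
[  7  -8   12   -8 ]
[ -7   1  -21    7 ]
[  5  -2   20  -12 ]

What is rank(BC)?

2

First compute BC:
[[-39,  60, -126, 132],
 [-16,   1, -43,   9]]
Now row reduce the product.
R2 ← R2 − (16/39)·R1: [0, -307/13, 113/13, -587/13]
2 nonzero rows, so rank(BC) = 2.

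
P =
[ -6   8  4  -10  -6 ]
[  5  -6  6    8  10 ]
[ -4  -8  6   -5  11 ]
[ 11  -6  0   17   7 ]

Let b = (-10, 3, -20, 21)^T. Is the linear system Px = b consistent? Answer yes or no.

Row reduce the augmented matrix [P | b].
R2 ← R2 + (5/6)·R1: [0, 2/3, 28/3, -1/3, 5, -16/3]
R3 ← R3 − (2/3)·R1: [0, -40/3, 10/3, 5/3, 15, -40/3]
R4 ← R4 + (11/6)·R1: [0, 26/3, 22/3, -4/3, -4, 8/3]
R3 ← R3 + (20)·R2: [0, 0, 190, -5, 115, -120]
R4 ← R4 − (13)·R2: [0, 0, -114, 3, -69, 72]
R4 ← R4 + (3/5)·R3: [0, 0, 0, 0, 0, 0]
The echelon form has 3 nonzero rows, and every pivot lies in the first 5 columns, so rank(P) = rank([P|b]) = 3.
The system is consistent.

yes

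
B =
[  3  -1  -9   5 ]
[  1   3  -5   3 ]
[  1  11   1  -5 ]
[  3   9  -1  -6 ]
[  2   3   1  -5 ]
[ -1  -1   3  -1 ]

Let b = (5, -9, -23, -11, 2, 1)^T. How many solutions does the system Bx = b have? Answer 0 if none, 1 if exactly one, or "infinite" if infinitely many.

Row reduce the augmented matrix [B | b].
R2 ← R2 − (1/3)·R1: [0, 10/3, -2, 4/3, -32/3]
R3 ← R3 − (1/3)·R1: [0, 34/3, 4, -20/3, -74/3]
R4 ← R4 − R1: [0, 10, 8, -11, -16]
R5 ← R5 − (2/3)·R1: [0, 11/3, 7, -25/3, -4/3]
R6 ← R6 + (1/3)·R1: [0, -4/3, 0, 2/3, 8/3]
R3 ← R3 − (17/5)·R2: [0, 0, 54/5, -56/5, 58/5]
R4 ← R4 − (3)·R2: [0, 0, 14, -15, 16]
R5 ← R5 − (11/10)·R2: [0, 0, 46/5, -49/5, 52/5]
R6 ← R6 + (2/5)·R2: [0, 0, -4/5, 6/5, -8/5]
R4 ← R4 − (35/27)·R3: [0, 0, 0, -13/27, 26/27]
R5 ← R5 − (23/27)·R3: [0, 0, 0, -7/27, 14/27]
R6 ← R6 + (2/27)·R3: [0, 0, 0, 10/27, -20/27]
R5 ← R5 − (7/13)·R4: [0, 0, 0, 0, 0]
R6 ← R6 + (10/13)·R4: [0, 0, 0, 0, 0]
The echelon form has 4 nonzero rows, and every pivot lies in the first 4 columns, so rank(B) = rank([B|b]) = 4.
The system is consistent.
rank = 4 = number of unknowns, so the solution is unique.

1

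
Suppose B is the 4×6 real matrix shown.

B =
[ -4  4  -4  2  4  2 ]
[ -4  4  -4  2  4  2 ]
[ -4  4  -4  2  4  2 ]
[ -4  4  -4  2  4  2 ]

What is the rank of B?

Row reduce to echelon form.
R2 ← R2 − R1: [0, 0, 0, 0, 0, 0]
R3 ← R3 − R1: [0, 0, 0, 0, 0, 0]
R4 ← R4 − R1: [0, 0, 0, 0, 0, 0]
Echelon form has 1 nonzero row, so rank(B) = 1.

1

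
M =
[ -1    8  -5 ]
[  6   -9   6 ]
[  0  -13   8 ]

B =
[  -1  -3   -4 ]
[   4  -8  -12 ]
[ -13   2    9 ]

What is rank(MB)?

2

First compute MB:
[[ 98, -71, -137],
 [-120,  66, 138],
 [-156, 120, 228]]
Now row reduce the product.
R2 ← R2 + (60/49)·R1: [0, -1026/49, -1458/49]
R3 ← R3 + (78/49)·R1: [0, 342/49, 486/49]
R3 ← R3 + (1/3)·R2: [0, 0, 0]
2 nonzero rows, so rank(MB) = 2.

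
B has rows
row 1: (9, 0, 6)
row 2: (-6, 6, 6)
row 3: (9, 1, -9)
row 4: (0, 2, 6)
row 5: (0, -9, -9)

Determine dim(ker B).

0

Row reduce to echelon form.
R2 ← R2 + (2/3)·R1: [0, 6, 10]
R3 ← R3 − R1: [0, 1, -15]
R3 ← R3 − (1/6)·R2: [0, 0, -50/3]
R4 ← R4 − (1/3)·R2: [0, 0, 8/3]
R5 ← R5 + (3/2)·R2: [0, 0, 6]
R4 ← R4 + (4/25)·R3: [0, 0, 0]
R5 ← R5 + (9/25)·R3: [0, 0, 0]
3 nonzero rows, so rank(B) = 3.
B has 3 columns; by rank–nullity, nullity = 3 − 3 = 0.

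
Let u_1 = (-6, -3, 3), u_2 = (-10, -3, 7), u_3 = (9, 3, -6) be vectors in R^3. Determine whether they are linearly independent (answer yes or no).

Form the matrix with these vectors as rows and row reduce.
R2 ← R2 − (5/3)·R1: [0, 2, 2]
R3 ← R3 + (3/2)·R1: [0, -3/2, -3/2]
R3 ← R3 + (3/4)·R2: [0, 0, 0]
2 nonzero rows, so the 3 vectors span a space of dimension 2.
Since 2 < 3, the vectors are linearly dependent.

no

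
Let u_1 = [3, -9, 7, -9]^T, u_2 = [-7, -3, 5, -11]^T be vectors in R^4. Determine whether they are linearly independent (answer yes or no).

yes

Form the matrix with these vectors as rows and row reduce.
R2 ← R2 + (7/3)·R1: [0, -24, 64/3, -32]
2 nonzero rows, so the 2 vectors span a space of dimension 2.
Since 2 = 2, the vectors are linearly independent.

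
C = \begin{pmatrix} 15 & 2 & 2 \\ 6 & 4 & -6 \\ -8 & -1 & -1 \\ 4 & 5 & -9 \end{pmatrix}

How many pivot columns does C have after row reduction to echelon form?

3

Row reduce to echelon form.
R2 ← R2 − (2/5)·R1: [0, 16/5, -34/5]
R3 ← R3 + (8/15)·R1: [0, 1/15, 1/15]
R4 ← R4 − (4/15)·R1: [0, 67/15, -143/15]
R3 ← R3 − (1/48)·R2: [0, 0, 5/24]
R4 ← R4 − (67/48)·R2: [0, 0, -1/24]
R4 ← R4 + (1/5)·R3: [0, 0, 0]
Echelon form has 3 nonzero rows, so rank(C) = 3.
Each nonzero row contributes one pivot column: 3 pivot columns.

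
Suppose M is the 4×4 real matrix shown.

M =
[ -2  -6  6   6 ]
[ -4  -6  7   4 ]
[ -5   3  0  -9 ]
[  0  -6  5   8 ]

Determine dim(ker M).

Row reduce to echelon form.
R2 ← R2 − (2)·R1: [0, 6, -5, -8]
R3 ← R3 − (5/2)·R1: [0, 18, -15, -24]
R3 ← R3 − (3)·R2: [0, 0, 0, 0]
R4 ← R4 + R2: [0, 0, 0, 0]
2 nonzero rows, so rank(M) = 2.
M has 4 columns; by rank–nullity, nullity = 4 − 2 = 2.

2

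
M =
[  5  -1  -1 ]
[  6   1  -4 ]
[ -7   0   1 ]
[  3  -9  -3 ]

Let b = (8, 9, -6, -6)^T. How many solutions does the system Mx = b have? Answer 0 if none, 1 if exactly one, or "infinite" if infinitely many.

Row reduce the augmented matrix [M | b].
R2 ← R2 − (6/5)·R1: [0, 11/5, -14/5, -3/5]
R3 ← R3 + (7/5)·R1: [0, -7/5, -2/5, 26/5]
R4 ← R4 − (3/5)·R1: [0, -42/5, -12/5, -54/5]
R3 ← R3 + (7/11)·R2: [0, 0, -24/11, 53/11]
R4 ← R4 + (42/11)·R2: [0, 0, -144/11, -144/11]
R4 ← R4 − (6)·R3: [0, 0, 0, -42]
The echelon form has 4 nonzero rows; the last pivot sits in the augmented column, so rank(M) = 3 but rank([M|b]) = 4.
Since the ranks differ, the system is inconsistent.
It has no solutions.

0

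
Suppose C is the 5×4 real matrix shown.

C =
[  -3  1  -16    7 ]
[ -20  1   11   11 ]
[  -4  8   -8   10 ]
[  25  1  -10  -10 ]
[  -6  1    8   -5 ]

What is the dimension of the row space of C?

Row reduce to echelon form.
R2 ← R2 − (20/3)·R1: [0, -17/3, 353/3, -107/3]
R3 ← R3 − (4/3)·R1: [0, 20/3, 40/3, 2/3]
R4 ← R4 + (25/3)·R1: [0, 28/3, -430/3, 145/3]
R5 ← R5 − (2)·R1: [0, -1, 40, -19]
R3 ← R3 + (20/17)·R2: [0, 0, 2580/17, -702/17]
R4 ← R4 + (28/17)·R2: [0, 0, 858/17, -177/17]
R5 ← R5 − (3/17)·R2: [0, 0, 327/17, -216/17]
R4 ← R4 − (143/430)·R3: [0, 0, 0, 714/215]
R5 ← R5 − (109/860)·R3: [0, 0, 0, -3213/430]
R5 ← R5 + (9/4)·R4: [0, 0, 0, 0]
Echelon form has 4 nonzero rows, so rank(C) = 4.
The row space has dimension equal to the rank: 4.

4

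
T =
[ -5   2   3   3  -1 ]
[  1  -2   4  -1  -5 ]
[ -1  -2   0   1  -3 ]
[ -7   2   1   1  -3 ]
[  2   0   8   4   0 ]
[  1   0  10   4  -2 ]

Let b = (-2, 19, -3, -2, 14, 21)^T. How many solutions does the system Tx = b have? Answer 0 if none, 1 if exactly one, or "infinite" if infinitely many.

Row reduce the augmented matrix [T | b].
R2 ← R2 + (1/5)·R1: [0, -8/5, 23/5, -2/5, -26/5, 93/5]
R3 ← R3 − (1/5)·R1: [0, -12/5, -3/5, 2/5, -14/5, -13/5]
R4 ← R4 − (7/5)·R1: [0, -4/5, -16/5, -16/5, -8/5, 4/5]
R5 ← R5 + (2/5)·R1: [0, 4/5, 46/5, 26/5, -2/5, 66/5]
R6 ← R6 + (1/5)·R1: [0, 2/5, 53/5, 23/5, -11/5, 103/5]
R3 ← R3 − (3/2)·R2: [0, 0, -15/2, 1, 5, -61/2]
R4 ← R4 − (1/2)·R2: [0, 0, -11/2, -3, 1, -17/2]
R5 ← R5 + (1/2)·R2: [0, 0, 23/2, 5, -3, 45/2]
R6 ← R6 + (1/4)·R2: [0, 0, 47/4, 9/2, -7/2, 101/4]
R4 ← R4 − (11/15)·R3: [0, 0, 0, -56/15, -8/3, 208/15]
R5 ← R5 + (23/15)·R3: [0, 0, 0, 98/15, 14/3, -364/15]
R6 ← R6 + (47/30)·R3: [0, 0, 0, 91/15, 13/3, -338/15]
R5 ← R5 + (7/4)·R4: [0, 0, 0, 0, 0, 0]
R6 ← R6 + (13/8)·R4: [0, 0, 0, 0, 0, 0]
The echelon form has 4 nonzero rows, and every pivot lies in the first 5 columns, so rank(T) = rank([T|b]) = 4.
The system is consistent.
rank = 4 < 5 unknowns, so there are infinitely many solutions.

infinite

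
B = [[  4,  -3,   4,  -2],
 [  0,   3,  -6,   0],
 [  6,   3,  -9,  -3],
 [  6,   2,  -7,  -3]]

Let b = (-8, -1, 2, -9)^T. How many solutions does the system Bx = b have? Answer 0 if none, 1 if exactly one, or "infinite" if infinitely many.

0

Row reduce the augmented matrix [B | b].
R3 ← R3 − (3/2)·R1: [0, 15/2, -15, 0, 14]
R4 ← R4 − (3/2)·R1: [0, 13/2, -13, 0, 3]
R3 ← R3 − (5/2)·R2: [0, 0, 0, 0, 33/2]
R4 ← R4 − (13/6)·R2: [0, 0, 0, 0, 31/6]
R4 ← R4 − (31/99)·R3: [0, 0, 0, 0, 0]
The echelon form has 3 nonzero rows; the last pivot sits in the augmented column, so rank(B) = 2 but rank([B|b]) = 3.
Since the ranks differ, the system is inconsistent.
It has no solutions.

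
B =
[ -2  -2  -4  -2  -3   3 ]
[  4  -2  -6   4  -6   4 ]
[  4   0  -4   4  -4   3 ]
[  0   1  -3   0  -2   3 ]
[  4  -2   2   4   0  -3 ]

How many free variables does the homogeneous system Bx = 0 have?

Row reduce to echelon form.
R2 ← R2 + (2)·R1: [0, -6, -14, 0, -12, 10]
R3 ← R3 + (2)·R1: [0, -4, -12, 0, -10, 9]
R5 ← R5 + (2)·R1: [0, -6, -6, 0, -6, 3]
R3 ← R3 − (2/3)·R2: [0, 0, -8/3, 0, -2, 7/3]
R4 ← R4 + (1/6)·R2: [0, 0, -16/3, 0, -4, 14/3]
R5 ← R5 − R2: [0, 0, 8, 0, 6, -7]
R4 ← R4 − (2)·R3: [0, 0, 0, 0, 0, 0]
R5 ← R5 + (3)·R3: [0, 0, 0, 0, 0, 0]
3 nonzero rows, so rank(B) = 3.
B has 6 columns; by rank–nullity, nullity = 6 − 3 = 3.

3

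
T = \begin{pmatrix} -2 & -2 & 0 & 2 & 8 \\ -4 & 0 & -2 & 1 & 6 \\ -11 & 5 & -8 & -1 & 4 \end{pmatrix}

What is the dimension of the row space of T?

2

Row reduce to echelon form.
R2 ← R2 − (2)·R1: [0, 4, -2, -3, -10]
R3 ← R3 − (11/2)·R1: [0, 16, -8, -12, -40]
R3 ← R3 − (4)·R2: [0, 0, 0, 0, 0]
Echelon form has 2 nonzero rows, so rank(T) = 2.
The row space has dimension equal to the rank: 2.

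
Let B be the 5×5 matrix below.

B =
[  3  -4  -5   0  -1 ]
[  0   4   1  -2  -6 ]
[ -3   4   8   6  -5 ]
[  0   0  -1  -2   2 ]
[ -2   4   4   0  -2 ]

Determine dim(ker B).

2

Row reduce to echelon form.
R3 ← R3 + R1: [0, 0, 3, 6, -6]
R5 ← R5 + (2/3)·R1: [0, 4/3, 2/3, 0, -8/3]
R5 ← R5 − (1/3)·R2: [0, 0, 1/3, 2/3, -2/3]
R4 ← R4 + (1/3)·R3: [0, 0, 0, 0, 0]
R5 ← R5 − (1/9)·R3: [0, 0, 0, 0, 0]
3 nonzero rows, so rank(B) = 3.
B has 5 columns; by rank–nullity, nullity = 5 − 3 = 2.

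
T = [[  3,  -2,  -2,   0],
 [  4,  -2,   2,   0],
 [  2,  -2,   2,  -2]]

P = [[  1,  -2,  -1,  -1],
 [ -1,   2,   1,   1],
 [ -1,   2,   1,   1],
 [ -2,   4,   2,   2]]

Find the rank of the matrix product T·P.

1

First compute TP:
[[  7, -14,  -7,  -7],
 [  4,  -8,  -4,  -4],
 [  6, -12,  -6,  -6]]
Now row reduce the product.
R2 ← R2 − (4/7)·R1: [0, 0, 0, 0]
R3 ← R3 − (6/7)·R1: [0, 0, 0, 0]
1 nonzero row, so rank(TP) = 1.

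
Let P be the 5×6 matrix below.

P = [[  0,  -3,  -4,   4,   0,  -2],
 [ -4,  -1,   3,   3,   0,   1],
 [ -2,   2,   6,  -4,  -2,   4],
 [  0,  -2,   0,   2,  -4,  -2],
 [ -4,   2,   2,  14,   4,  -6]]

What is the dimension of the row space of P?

Row reduce to echelon form.
Swap R1 ↔ R2
R3 ← R3 − (1/2)·R1: [0, 5/2, 9/2, -11/2, -2, 7/2]
R5 ← R5 − R1: [0, 3, -1, 11, 4, -7]
R3 ← R3 + (5/6)·R2: [0, 0, 7/6, -13/6, -2, 11/6]
R4 ← R4 − (2/3)·R2: [0, 0, 8/3, -2/3, -4, -2/3]
R5 ← R5 + R2: [0, 0, -5, 15, 4, -9]
R4 ← R4 − (16/7)·R3: [0, 0, 0, 30/7, 4/7, -34/7]
R5 ← R5 + (30/7)·R3: [0, 0, 0, 40/7, -32/7, -8/7]
R5 ← R5 − (4/3)·R4: [0, 0, 0, 0, -16/3, 16/3]
Echelon form has 5 nonzero rows, so rank(P) = 5.
The row space has dimension equal to the rank: 5.

5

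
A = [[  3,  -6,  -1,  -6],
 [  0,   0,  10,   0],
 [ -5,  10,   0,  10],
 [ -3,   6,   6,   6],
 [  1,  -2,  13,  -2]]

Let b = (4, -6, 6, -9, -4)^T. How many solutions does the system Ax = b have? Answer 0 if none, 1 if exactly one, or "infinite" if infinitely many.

Row reduce the augmented matrix [A | b].
R3 ← R3 + (5/3)·R1: [0, 0, -5/3, 0, 38/3]
R4 ← R4 + R1: [0, 0, 5, 0, -5]
R5 ← R5 − (1/3)·R1: [0, 0, 40/3, 0, -16/3]
R3 ← R3 + (1/6)·R2: [0, 0, 0, 0, 35/3]
R4 ← R4 − (1/2)·R2: [0, 0, 0, 0, -2]
R5 ← R5 − (4/3)·R2: [0, 0, 0, 0, 8/3]
R4 ← R4 + (6/35)·R3: [0, 0, 0, 0, 0]
R5 ← R5 − (8/35)·R3: [0, 0, 0, 0, 0]
The echelon form has 3 nonzero rows; the last pivot sits in the augmented column, so rank(A) = 2 but rank([A|b]) = 3.
Since the ranks differ, the system is inconsistent.
It has no solutions.

0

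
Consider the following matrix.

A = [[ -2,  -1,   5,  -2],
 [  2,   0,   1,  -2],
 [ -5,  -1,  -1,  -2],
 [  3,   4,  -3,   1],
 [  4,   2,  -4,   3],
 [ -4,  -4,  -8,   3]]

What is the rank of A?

4

Row reduce to echelon form.
R2 ← R2 + R1: [0, -1, 6, -4]
R3 ← R3 − (5/2)·R1: [0, 3/2, -27/2, 3]
R4 ← R4 + (3/2)·R1: [0, 5/2, 9/2, -2]
R5 ← R5 + (2)·R1: [0, 0, 6, -1]
R6 ← R6 − (2)·R1: [0, -2, -18, 7]
R3 ← R3 + (3/2)·R2: [0, 0, -9/2, -3]
R4 ← R4 + (5/2)·R2: [0, 0, 39/2, -12]
R6 ← R6 − (2)·R2: [0, 0, -30, 15]
R4 ← R4 + (13/3)·R3: [0, 0, 0, -25]
R5 ← R5 + (4/3)·R3: [0, 0, 0, -5]
R6 ← R6 − (20/3)·R3: [0, 0, 0, 35]
R5 ← R5 − (1/5)·R4: [0, 0, 0, 0]
R6 ← R6 + (7/5)·R4: [0, 0, 0, 0]
Echelon form has 4 nonzero rows, so rank(A) = 4.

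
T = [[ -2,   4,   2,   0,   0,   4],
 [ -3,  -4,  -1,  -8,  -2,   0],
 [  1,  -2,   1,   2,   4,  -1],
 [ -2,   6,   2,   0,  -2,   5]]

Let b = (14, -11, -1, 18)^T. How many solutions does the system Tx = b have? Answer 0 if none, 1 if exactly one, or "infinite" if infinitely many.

Row reduce the augmented matrix [T | b].
R2 ← R2 − (3/2)·R1: [0, -10, -4, -8, -2, -6, -32]
R3 ← R3 + (1/2)·R1: [0, 0, 2, 2, 4, 1, 6]
R4 ← R4 − R1: [0, 2, 0, 0, -2, 1, 4]
R4 ← R4 + (1/5)·R2: [0, 0, -4/5, -8/5, -12/5, -1/5, -12/5]
R4 ← R4 + (2/5)·R3: [0, 0, 0, -4/5, -4/5, 1/5, 0]
The echelon form has 4 nonzero rows, and every pivot lies in the first 6 columns, so rank(T) = rank([T|b]) = 4.
The system is consistent.
rank = 4 < 6 unknowns, so there are infinitely many solutions.

infinite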